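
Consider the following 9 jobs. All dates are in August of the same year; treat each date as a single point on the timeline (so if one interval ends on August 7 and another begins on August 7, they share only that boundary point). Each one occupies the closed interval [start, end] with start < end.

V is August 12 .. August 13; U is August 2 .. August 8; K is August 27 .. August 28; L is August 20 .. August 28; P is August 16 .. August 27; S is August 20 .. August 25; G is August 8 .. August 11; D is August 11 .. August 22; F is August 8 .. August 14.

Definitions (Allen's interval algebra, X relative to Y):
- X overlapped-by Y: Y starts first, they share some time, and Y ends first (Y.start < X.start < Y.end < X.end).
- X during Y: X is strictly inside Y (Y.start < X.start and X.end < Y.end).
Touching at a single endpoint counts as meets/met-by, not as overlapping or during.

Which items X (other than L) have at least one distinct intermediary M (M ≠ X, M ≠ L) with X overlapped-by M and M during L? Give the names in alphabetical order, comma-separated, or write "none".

none

Target L = [August 20, August 28].
Intermediaries M with M during L: none.
Union: none.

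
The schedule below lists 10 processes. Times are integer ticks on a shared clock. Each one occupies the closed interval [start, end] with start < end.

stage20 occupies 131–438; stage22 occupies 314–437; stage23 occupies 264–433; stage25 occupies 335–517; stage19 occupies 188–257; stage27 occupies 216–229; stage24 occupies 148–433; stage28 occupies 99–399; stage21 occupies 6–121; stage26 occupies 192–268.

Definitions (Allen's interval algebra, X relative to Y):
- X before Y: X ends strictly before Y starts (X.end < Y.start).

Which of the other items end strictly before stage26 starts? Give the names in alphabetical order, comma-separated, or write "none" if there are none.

Target stage26 = [192, 268].
stage19 [188, 257] → overlaps → no.
stage20 [131, 438] → contains → no.
stage21 [6, 121] → before → yes.
stage22 [314, 437] → after → no.
stage23 [264, 433] → overlapped-by → no.
stage24 [148, 433] → contains → no.
stage25 [335, 517] → after → no.
stage27 [216, 229] → during → no.
stage28 [99, 399] → contains → no.
Result: stage21.

stage21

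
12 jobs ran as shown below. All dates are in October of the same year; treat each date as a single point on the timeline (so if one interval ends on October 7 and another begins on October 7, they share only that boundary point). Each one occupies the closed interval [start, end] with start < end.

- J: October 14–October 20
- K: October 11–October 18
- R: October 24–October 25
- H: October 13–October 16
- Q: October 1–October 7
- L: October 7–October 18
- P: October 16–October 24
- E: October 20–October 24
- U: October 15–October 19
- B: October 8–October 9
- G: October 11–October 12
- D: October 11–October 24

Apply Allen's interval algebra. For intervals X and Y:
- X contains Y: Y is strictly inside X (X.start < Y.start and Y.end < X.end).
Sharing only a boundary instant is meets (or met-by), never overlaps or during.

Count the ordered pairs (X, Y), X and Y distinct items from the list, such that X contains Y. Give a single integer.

8

Checking all 132 ordered pairs for relation 'contains'; matching pairs in alphabetical order:
(D, H): D contains H ✓
(D, J): D contains J ✓
(D, U): D contains U ✓
(J, U): J contains U ✓
(K, H): K contains H ✓
(L, B): L contains B ✓
(L, G): L contains G ✓
(L, H): L contains H ✓
Count: 8.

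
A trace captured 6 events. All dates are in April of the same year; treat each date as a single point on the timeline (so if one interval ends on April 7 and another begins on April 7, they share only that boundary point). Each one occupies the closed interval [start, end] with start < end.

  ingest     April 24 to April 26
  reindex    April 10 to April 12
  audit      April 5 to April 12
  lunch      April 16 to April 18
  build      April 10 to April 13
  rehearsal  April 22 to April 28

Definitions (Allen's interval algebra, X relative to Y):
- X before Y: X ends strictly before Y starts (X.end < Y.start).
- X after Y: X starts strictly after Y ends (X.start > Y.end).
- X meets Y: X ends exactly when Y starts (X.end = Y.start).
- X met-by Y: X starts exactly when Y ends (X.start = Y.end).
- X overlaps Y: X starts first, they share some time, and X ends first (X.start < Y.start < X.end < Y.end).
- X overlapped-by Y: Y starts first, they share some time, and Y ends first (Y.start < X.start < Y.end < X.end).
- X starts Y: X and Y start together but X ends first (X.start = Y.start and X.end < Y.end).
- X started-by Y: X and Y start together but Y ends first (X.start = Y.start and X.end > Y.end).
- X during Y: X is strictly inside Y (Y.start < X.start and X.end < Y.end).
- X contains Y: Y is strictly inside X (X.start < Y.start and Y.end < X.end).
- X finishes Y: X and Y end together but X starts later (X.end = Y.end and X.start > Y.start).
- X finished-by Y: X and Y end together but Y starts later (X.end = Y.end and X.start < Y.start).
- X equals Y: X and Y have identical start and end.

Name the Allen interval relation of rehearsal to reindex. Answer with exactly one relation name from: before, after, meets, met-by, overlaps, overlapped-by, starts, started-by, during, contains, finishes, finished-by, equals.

after

rehearsal = [April 22, April 28]; reindex = [April 10, April 12].
Compare endpoints: rehearsal.start > reindex.start, rehearsal.start > reindex.end, rehearsal.end > reindex.start, rehearsal.end > reindex.end.
That pattern is 'after'.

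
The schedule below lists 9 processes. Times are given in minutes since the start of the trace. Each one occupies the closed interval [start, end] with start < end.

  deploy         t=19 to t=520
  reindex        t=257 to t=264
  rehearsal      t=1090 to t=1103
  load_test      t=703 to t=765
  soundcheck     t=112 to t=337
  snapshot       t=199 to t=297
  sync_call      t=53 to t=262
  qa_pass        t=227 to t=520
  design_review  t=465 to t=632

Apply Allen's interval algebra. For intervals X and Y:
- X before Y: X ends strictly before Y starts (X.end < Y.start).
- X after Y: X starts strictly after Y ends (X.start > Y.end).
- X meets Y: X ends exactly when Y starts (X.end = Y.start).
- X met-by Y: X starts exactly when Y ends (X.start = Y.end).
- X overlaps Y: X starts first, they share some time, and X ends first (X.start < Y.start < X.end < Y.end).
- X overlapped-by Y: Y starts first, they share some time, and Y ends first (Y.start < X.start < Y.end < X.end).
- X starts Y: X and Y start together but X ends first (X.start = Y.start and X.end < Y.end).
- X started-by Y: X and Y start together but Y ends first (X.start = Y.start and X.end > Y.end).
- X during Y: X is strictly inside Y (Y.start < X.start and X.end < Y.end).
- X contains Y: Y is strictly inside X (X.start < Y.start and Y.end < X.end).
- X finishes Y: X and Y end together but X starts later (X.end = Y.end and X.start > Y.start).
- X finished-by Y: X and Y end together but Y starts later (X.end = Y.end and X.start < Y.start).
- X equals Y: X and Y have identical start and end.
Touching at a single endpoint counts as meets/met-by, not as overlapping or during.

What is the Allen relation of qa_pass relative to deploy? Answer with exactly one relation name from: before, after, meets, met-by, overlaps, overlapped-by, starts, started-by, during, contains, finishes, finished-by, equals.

finishes

qa_pass = [t=227, t=520]; deploy = [t=19, t=520].
Compare endpoints: qa_pass.start > deploy.start, qa_pass.start < deploy.end, qa_pass.end > deploy.start, qa_pass.end = deploy.end.
That pattern is 'finishes'.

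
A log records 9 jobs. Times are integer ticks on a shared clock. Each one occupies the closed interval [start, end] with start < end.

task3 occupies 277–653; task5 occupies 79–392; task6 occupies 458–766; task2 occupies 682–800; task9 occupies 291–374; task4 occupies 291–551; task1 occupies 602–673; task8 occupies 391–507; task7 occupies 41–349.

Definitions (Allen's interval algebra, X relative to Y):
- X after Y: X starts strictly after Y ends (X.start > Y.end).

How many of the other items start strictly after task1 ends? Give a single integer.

Target task1 = [602, 673].
task2 [682, 800] → after → counts.
task3 [277, 653] → overlaps → no.
task4 [291, 551] → before → no.
task5 [79, 392] → before → no.
task6 [458, 766] → contains → no.
task7 [41, 349] → before → no.
task8 [391, 507] → before → no.
task9 [291, 374] → before → no.
Total: 1.

1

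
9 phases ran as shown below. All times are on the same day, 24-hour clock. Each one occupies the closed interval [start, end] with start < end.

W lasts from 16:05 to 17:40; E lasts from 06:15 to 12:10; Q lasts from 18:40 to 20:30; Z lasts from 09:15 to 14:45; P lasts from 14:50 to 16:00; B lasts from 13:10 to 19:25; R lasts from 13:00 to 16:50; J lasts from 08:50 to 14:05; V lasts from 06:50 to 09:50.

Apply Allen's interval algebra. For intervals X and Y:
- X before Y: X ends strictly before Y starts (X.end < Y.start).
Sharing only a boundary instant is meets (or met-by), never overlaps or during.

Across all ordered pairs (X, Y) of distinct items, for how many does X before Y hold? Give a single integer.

Checking all 72 ordered pairs for relation 'before'; matching pairs in alphabetical order:
(E, B): E before B ✓
(E, P): E before P ✓
(E, Q): E before Q ✓
(E, R): E before R ✓
(E, W): E before W ✓
(J, P): J before P ✓
(J, Q): J before Q ✓
(J, W): J before W ✓
(P, Q): P before Q ✓
(P, W): P before W ✓
(R, Q): R before Q ✓
(V, B): V before B ✓
(V, P): V before P ✓
(V, Q): V before Q ✓
(V, R): V before R ✓
(V, W): V before W ✓
(W, Q): W before Q ✓
(Z, P): Z before P ✓
(Z, Q): Z before Q ✓
(Z, W): Z before W ✓
Count: 20.

20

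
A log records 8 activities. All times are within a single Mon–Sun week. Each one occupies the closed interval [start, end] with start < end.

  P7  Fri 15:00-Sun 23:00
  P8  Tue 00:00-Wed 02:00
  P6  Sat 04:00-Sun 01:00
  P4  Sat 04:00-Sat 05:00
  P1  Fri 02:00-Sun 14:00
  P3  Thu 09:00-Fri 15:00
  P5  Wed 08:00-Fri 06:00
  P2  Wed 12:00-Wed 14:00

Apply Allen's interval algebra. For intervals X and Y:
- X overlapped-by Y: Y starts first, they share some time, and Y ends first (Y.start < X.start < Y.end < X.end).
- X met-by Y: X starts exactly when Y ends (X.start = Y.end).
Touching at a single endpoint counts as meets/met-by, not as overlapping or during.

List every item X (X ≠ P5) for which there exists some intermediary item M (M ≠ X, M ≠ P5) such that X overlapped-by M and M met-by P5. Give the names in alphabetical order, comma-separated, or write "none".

none

Target P5 = [Wed 08:00, Fri 06:00].
Intermediaries M with M met-by P5: none.
Union: none.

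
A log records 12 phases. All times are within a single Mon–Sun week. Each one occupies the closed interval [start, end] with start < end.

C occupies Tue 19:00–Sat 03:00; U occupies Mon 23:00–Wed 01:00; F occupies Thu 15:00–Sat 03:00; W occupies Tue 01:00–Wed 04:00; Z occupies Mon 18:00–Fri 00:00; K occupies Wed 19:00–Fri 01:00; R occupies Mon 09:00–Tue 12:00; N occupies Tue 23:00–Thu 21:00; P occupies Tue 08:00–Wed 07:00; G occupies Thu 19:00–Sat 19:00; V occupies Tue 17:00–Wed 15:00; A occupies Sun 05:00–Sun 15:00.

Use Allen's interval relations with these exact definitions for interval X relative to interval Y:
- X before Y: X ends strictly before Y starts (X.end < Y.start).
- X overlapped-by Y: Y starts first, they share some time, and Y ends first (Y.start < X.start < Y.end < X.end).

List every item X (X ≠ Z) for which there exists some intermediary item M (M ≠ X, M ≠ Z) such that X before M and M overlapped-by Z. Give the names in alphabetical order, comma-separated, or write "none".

Target Z = [Mon 18:00, Fri 00:00].
Intermediaries M with M overlapped-by Z: C, F, G, K.
Via C — items with X before C: R.
Via F — items with X before F: P, R, U, V, W.
Via G — items with X before G: P, R, U, V, W.
Via K — items with X before K: P, R, U, V, W.
Union: P, R, U, V, W.

P, R, U, V, W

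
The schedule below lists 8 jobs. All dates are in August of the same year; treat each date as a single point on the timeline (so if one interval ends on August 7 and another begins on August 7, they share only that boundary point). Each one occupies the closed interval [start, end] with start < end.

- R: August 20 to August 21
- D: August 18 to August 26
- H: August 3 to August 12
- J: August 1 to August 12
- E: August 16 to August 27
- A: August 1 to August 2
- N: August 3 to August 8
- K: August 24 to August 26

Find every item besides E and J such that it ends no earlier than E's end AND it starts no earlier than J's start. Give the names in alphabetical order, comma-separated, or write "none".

Conditions: its end is no earlier than E's end (X.end >= August 27) AND its start is no earlier than J's start (X.start >= August 1).
A: end August 2 >= August 27? ✗; start August 1 >= August 1? ✓ → no.
D: end August 26 >= August 27? ✗; start August 18 >= August 1? ✓ → no.
H: end August 12 >= August 27? ✗; start August 3 >= August 1? ✓ → no.
K: end August 26 >= August 27? ✗; start August 24 >= August 1? ✓ → no.
N: end August 8 >= August 27? ✗; start August 3 >= August 1? ✓ → no.
R: end August 21 >= August 27? ✗; start August 20 >= August 1? ✓ → no.
Result: none.

none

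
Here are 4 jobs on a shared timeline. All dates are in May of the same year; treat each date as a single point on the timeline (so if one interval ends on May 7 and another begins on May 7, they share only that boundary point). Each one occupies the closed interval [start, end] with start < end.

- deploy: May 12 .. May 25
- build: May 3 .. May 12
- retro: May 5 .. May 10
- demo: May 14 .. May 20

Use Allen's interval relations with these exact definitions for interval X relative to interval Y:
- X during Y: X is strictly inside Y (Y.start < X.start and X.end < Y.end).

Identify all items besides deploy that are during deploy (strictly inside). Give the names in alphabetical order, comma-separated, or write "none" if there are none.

Target deploy = [May 12, May 25].
build [May 3, May 12] → meets → no.
demo [May 14, May 20] → during → yes.
retro [May 5, May 10] → before → no.
Result: demo.

demo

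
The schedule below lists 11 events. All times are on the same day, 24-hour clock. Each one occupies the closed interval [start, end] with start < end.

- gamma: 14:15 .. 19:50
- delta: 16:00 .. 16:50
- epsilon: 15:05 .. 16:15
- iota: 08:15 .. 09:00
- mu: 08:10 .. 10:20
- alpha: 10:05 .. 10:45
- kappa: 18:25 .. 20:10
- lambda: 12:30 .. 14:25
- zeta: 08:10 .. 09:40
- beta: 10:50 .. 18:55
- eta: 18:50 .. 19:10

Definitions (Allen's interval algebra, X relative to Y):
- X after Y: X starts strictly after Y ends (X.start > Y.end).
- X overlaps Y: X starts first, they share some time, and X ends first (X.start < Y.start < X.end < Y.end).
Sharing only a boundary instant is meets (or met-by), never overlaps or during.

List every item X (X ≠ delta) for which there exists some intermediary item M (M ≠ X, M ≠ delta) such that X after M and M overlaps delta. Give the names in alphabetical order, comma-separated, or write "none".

Target delta = [16:00, 16:50].
Intermediaries M with M overlaps delta: epsilon.
Via epsilon — items with X after epsilon: eta, kappa.
Union: eta, kappa.

eta, kappa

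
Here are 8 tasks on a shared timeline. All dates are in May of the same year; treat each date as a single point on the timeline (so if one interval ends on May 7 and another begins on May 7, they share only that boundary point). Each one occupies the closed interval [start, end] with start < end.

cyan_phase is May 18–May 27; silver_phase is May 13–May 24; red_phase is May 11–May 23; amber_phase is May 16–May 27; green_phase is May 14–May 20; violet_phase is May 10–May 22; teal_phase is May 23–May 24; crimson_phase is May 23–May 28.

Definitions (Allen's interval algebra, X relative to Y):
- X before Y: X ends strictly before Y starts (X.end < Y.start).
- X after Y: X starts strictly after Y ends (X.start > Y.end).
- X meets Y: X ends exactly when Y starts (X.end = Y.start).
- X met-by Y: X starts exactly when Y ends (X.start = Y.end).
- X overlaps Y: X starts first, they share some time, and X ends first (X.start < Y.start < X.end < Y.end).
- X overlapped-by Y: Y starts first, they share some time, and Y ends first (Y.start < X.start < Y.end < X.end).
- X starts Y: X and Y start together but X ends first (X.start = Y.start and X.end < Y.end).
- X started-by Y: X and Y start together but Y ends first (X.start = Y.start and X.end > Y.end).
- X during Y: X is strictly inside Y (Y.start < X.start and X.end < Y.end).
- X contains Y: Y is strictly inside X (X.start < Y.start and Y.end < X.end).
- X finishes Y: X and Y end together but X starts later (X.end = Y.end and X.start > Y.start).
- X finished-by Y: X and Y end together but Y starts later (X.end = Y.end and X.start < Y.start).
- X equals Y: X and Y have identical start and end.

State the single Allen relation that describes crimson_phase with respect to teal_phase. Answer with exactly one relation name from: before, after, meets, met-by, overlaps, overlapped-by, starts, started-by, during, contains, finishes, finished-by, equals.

crimson_phase = [May 23, May 28]; teal_phase = [May 23, May 24].
Compare endpoints: crimson_phase.start = teal_phase.start, crimson_phase.start < teal_phase.end, crimson_phase.end > teal_phase.start, crimson_phase.end > teal_phase.end.
That pattern is 'started-by'.

started-by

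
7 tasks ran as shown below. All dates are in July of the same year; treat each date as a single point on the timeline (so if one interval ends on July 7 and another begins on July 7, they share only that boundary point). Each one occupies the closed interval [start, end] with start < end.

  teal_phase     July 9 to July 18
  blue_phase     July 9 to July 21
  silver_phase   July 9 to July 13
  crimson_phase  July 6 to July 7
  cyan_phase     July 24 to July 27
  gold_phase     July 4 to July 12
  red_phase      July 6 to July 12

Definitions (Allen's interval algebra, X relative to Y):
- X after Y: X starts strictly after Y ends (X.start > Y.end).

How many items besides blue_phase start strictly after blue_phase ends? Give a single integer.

Target blue_phase = [July 9, July 21].
crimson_phase [July 6, July 7] → before → no.
cyan_phase [July 24, July 27] → after → counts.
gold_phase [July 4, July 12] → overlaps → no.
red_phase [July 6, July 12] → overlaps → no.
silver_phase [July 9, July 13] → starts → no.
teal_phase [July 9, July 18] → starts → no.
Total: 1.

1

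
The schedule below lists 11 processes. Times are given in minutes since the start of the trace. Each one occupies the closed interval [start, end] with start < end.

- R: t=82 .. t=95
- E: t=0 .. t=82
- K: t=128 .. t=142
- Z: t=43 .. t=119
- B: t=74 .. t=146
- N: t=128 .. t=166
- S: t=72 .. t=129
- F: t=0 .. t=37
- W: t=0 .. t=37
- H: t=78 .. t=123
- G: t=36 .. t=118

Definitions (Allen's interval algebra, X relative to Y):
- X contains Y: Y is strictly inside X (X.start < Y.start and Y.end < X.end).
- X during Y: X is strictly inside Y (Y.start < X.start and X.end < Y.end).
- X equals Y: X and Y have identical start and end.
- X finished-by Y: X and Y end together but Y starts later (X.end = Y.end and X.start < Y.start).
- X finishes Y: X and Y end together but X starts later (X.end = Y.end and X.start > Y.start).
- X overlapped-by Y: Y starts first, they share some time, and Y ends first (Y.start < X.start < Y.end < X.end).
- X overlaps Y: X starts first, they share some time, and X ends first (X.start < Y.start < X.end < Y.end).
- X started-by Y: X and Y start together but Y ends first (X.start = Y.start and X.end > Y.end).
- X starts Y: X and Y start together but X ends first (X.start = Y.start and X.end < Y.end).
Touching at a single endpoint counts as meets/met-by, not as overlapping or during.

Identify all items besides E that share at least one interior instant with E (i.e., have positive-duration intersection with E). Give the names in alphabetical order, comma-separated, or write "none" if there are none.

B, F, G, H, S, W, Z

Target E = [t=0, t=82].
B [t=74, t=146] → overlapped-by → yes.
F [t=0, t=37] → starts → yes.
G [t=36, t=118] → overlapped-by → yes.
H [t=78, t=123] → overlapped-by → yes.
K [t=128, t=142] → after → no.
N [t=128, t=166] → after → no.
R [t=82, t=95] → met-by → no.
S [t=72, t=129] → overlapped-by → yes.
W [t=0, t=37] → starts → yes.
Z [t=43, t=119] → overlapped-by → yes.
Result: B, F, G, H, S, W, Z.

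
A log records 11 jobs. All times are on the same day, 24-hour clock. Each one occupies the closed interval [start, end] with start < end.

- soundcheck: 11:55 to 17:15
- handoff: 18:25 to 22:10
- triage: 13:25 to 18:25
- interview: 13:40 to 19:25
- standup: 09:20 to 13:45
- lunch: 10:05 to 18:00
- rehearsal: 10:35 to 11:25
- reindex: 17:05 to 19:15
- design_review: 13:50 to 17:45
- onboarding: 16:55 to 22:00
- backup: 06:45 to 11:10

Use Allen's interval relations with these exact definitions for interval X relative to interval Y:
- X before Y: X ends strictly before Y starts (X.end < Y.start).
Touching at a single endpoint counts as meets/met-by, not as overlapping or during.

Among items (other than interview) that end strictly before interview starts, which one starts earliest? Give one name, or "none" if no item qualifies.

Target interview = [13:40, 19:25].
backup [06:45, 11:10] → before → candidate.
design_review [13:50, 17:45] → during → excluded.
handoff [18:25, 22:10] → overlapped-by → excluded.
lunch [10:05, 18:00] → overlaps → excluded.
onboarding [16:55, 22:00] → overlapped-by → excluded.
rehearsal [10:35, 11:25] → before → candidate.
reindex [17:05, 19:15] → during → excluded.
soundcheck [11:55, 17:15] → overlaps → excluded.
standup [09:20, 13:45] → overlaps → excluded.
triage [13:25, 18:25] → overlaps → excluded.
Among candidates, earliest start is 06:45 → backup.

backup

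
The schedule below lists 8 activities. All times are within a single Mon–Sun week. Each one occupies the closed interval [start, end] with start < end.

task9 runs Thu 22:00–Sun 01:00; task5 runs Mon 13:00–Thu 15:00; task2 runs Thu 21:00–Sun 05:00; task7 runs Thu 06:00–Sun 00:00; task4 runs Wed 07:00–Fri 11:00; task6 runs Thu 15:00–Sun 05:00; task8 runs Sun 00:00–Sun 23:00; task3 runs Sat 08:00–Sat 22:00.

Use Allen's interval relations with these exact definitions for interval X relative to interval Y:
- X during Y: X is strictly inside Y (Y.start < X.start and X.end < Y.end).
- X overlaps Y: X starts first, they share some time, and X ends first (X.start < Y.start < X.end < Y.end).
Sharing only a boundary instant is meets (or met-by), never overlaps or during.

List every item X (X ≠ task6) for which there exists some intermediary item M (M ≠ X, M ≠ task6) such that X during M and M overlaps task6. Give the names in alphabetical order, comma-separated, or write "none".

Target task6 = [Thu 15:00, Sun 05:00].
Intermediaries M with M overlaps task6: task4, task7.
Via task4 — items with X during task4: none.
Via task7 — items with X during task7: task3.
Union: task3.

task3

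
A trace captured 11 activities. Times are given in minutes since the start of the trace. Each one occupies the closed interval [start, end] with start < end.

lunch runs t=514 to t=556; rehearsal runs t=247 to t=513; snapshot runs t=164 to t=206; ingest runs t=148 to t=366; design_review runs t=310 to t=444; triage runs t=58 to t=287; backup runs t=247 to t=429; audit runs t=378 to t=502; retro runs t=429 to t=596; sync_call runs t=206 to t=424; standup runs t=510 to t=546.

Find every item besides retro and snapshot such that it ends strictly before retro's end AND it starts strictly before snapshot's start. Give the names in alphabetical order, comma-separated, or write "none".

ingest, triage

Conditions: its end is strictly before retro's end (X.end < t=596) AND its start is strictly before snapshot's start (X.start < t=164).
audit: end t=502 < t=596? ✓; start t=378 < t=164? ✗ → no.
backup: end t=429 < t=596? ✓; start t=247 < t=164? ✗ → no.
design_review: end t=444 < t=596? ✓; start t=310 < t=164? ✗ → no.
ingest: end t=366 < t=596? ✓; start t=148 < t=164? ✓ → yes.
lunch: end t=556 < t=596? ✓; start t=514 < t=164? ✗ → no.
rehearsal: end t=513 < t=596? ✓; start t=247 < t=164? ✗ → no.
standup: end t=546 < t=596? ✓; start t=510 < t=164? ✗ → no.
sync_call: end t=424 < t=596? ✓; start t=206 < t=164? ✗ → no.
triage: end t=287 < t=596? ✓; start t=58 < t=164? ✓ → yes.
Result: ingest, triage.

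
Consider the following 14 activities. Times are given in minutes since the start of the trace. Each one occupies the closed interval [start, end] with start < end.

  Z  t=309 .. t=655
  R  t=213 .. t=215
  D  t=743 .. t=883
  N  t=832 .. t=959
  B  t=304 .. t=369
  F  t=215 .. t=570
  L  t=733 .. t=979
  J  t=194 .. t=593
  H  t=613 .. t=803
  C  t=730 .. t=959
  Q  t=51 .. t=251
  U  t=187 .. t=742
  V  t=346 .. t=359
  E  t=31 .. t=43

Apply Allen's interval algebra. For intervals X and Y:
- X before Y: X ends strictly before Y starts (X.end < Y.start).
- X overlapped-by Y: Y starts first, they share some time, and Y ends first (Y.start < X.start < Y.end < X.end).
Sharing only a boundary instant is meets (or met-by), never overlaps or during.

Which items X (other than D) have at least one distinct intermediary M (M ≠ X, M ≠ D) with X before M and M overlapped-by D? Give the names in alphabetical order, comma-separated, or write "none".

B, E, F, H, J, Q, R, U, V, Z

Target D = [t=743, t=883].
Intermediaries M with M overlapped-by D: N.
Via N — items with X before N: B, E, F, H, J, Q, R, U, V, Z.
Union: B, E, F, H, J, Q, R, U, V, Z.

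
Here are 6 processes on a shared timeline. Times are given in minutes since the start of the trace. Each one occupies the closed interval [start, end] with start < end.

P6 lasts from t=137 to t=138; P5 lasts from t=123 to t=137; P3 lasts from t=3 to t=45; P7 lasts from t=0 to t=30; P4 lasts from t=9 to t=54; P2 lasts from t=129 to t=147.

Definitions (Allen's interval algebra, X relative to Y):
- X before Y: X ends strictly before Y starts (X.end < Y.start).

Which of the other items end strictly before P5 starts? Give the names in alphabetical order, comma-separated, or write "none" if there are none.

P3, P4, P7

Target P5 = [t=123, t=137].
P2 [t=129, t=147] → overlapped-by → no.
P3 [t=3, t=45] → before → yes.
P4 [t=9, t=54] → before → yes.
P6 [t=137, t=138] → met-by → no.
P7 [t=0, t=30] → before → yes.
Result: P3, P4, P7.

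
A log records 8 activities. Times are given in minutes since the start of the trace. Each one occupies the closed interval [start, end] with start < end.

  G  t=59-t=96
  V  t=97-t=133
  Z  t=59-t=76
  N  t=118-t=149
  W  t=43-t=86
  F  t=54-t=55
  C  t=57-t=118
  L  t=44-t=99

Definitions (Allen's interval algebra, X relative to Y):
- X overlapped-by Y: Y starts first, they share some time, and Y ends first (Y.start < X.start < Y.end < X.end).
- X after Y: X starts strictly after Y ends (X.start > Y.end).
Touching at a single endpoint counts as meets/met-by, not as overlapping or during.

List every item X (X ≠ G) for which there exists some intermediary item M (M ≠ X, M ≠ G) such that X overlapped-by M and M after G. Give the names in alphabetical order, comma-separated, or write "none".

Target G = [t=59, t=96].
Intermediaries M with M after G: N, V.
Via N — items with X overlapped-by N: none.
Via V — items with X overlapped-by V: N.
Union: N.

N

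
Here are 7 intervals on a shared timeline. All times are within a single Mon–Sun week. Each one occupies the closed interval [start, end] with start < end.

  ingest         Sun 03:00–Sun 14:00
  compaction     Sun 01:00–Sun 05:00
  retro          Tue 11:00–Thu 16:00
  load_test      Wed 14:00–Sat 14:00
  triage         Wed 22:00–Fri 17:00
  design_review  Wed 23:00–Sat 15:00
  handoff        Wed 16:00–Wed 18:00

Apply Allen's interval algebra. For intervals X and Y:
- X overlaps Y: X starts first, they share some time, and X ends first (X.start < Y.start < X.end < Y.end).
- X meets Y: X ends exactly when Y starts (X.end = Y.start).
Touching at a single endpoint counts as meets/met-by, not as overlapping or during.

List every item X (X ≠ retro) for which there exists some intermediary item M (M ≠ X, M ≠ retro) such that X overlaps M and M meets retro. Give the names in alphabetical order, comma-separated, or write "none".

Target retro = [Tue 11:00, Thu 16:00].
Intermediaries M with M meets retro: none.
Union: none.

none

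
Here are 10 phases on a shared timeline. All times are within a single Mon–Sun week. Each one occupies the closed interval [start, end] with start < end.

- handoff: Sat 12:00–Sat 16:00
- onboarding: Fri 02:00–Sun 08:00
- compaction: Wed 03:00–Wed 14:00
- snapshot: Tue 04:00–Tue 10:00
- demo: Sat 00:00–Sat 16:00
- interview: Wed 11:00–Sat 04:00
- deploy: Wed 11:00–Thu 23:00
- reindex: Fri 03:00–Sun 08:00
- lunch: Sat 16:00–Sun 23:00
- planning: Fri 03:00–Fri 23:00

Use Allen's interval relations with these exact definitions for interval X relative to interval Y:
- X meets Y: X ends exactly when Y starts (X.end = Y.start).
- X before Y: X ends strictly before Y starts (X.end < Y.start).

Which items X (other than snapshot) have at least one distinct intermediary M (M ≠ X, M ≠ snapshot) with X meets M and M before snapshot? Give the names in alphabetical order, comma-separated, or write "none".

Target snapshot = [Tue 04:00, Tue 10:00].
Intermediaries M with M before snapshot: none.
Union: none.

none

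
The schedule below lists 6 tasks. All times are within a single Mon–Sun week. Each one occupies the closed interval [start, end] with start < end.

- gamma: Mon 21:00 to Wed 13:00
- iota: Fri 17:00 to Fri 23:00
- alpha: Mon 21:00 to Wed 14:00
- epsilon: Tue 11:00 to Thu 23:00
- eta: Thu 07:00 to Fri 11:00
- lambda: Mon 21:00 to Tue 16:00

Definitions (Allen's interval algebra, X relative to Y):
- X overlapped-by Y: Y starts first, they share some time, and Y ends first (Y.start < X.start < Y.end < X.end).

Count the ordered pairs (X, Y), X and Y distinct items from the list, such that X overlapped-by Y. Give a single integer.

4

Checking all 30 ordered pairs for relation 'overlapped-by'; matching pairs in alphabetical order:
(epsilon, alpha): epsilon overlapped-by alpha ✓
(epsilon, gamma): epsilon overlapped-by gamma ✓
(epsilon, lambda): epsilon overlapped-by lambda ✓
(eta, epsilon): eta overlapped-by epsilon ✓
Count: 4.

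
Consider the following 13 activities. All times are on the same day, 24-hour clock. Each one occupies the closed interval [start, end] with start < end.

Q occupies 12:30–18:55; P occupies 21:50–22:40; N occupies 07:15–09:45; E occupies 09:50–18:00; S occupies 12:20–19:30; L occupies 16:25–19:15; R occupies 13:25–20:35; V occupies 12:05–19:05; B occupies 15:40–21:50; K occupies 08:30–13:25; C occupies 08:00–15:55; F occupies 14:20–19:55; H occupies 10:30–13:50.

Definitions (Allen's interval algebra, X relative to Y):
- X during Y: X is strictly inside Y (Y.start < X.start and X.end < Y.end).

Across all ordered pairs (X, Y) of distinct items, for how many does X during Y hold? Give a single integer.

Checking all 156 ordered pairs for relation 'during'; matching pairs in alphabetical order:
(F, R): F during R ✓
(H, C): H during C ✓
(H, E): H during E ✓
(K, C): K during C ✓
(L, B): L during B ✓
(L, F): L during F ✓
(L, R): L during R ✓
(L, S): L during S ✓
(Q, S): Q during S ✓
(Q, V): Q during V ✓
Count: 10.

10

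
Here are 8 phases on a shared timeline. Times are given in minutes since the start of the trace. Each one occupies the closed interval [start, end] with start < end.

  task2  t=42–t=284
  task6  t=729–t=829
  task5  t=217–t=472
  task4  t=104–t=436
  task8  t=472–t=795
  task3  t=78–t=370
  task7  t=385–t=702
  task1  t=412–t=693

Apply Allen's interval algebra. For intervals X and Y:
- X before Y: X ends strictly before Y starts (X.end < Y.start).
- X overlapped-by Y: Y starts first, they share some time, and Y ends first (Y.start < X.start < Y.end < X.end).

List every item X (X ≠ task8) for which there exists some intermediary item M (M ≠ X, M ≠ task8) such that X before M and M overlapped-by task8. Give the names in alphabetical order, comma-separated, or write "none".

task1, task2, task3, task4, task5, task7

Target task8 = [t=472, t=795].
Intermediaries M with M overlapped-by task8: task6.
Via task6 — items with X before task6: task1, task2, task3, task4, task5, task7.
Union: task1, task2, task3, task4, task5, task7.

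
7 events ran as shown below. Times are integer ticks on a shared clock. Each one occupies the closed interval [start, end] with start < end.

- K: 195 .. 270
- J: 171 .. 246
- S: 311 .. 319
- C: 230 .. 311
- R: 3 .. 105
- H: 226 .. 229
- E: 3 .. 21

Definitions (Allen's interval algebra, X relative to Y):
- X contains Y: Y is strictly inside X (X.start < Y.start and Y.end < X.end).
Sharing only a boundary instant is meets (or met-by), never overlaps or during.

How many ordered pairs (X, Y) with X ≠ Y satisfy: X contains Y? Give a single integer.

2

Checking all 42 ordered pairs for relation 'contains'; matching pairs in alphabetical order:
(J, H): J contains H ✓
(K, H): K contains H ✓
Count: 2.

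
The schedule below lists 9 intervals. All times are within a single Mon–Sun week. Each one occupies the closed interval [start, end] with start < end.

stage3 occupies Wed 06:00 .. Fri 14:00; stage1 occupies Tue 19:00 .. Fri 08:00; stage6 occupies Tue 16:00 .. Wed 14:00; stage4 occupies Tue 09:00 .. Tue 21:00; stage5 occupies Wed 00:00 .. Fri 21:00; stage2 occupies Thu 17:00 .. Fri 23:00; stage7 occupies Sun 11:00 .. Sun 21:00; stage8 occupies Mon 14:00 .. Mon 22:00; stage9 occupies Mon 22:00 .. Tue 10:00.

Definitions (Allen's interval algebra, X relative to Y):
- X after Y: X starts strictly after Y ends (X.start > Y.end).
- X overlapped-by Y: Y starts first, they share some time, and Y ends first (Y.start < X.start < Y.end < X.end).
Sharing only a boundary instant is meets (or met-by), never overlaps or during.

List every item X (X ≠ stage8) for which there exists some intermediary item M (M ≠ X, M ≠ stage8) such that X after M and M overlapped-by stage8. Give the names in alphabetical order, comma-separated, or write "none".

none

Target stage8 = [Mon 14:00, Mon 22:00].
Intermediaries M with M overlapped-by stage8: none.
Union: none.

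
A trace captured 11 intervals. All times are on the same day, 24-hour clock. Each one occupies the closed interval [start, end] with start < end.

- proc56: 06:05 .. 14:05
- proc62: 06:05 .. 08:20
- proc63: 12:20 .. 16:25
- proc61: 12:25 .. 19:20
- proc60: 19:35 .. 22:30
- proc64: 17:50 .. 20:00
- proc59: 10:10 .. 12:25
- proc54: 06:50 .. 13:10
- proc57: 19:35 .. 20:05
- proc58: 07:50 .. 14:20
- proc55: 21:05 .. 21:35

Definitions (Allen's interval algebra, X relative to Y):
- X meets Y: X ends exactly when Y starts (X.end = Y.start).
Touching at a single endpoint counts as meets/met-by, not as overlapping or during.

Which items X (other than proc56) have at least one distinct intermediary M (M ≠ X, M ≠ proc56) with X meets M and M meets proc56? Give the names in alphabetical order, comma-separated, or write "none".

none

Target proc56 = [06:05, 14:05].
Intermediaries M with M meets proc56: none.
Union: none.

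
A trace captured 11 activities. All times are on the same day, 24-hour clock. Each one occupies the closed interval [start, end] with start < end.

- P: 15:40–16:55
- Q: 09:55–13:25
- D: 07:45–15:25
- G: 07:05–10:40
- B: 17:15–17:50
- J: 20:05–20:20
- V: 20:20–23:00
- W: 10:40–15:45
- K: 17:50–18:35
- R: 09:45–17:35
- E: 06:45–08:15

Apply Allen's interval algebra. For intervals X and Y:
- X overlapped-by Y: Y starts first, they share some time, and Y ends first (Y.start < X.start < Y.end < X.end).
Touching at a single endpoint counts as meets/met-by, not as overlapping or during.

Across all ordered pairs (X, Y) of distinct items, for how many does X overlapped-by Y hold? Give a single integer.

10

Checking all 110 ordered pairs for relation 'overlapped-by'; matching pairs in alphabetical order:
(B, R): B overlapped-by R ✓
(D, E): D overlapped-by E ✓
(D, G): D overlapped-by G ✓
(G, E): G overlapped-by E ✓
(P, W): P overlapped-by W ✓
(Q, G): Q overlapped-by G ✓
(R, D): R overlapped-by D ✓
(R, G): R overlapped-by G ✓
(W, D): W overlapped-by D ✓
(W, Q): W overlapped-by Q ✓
Count: 10.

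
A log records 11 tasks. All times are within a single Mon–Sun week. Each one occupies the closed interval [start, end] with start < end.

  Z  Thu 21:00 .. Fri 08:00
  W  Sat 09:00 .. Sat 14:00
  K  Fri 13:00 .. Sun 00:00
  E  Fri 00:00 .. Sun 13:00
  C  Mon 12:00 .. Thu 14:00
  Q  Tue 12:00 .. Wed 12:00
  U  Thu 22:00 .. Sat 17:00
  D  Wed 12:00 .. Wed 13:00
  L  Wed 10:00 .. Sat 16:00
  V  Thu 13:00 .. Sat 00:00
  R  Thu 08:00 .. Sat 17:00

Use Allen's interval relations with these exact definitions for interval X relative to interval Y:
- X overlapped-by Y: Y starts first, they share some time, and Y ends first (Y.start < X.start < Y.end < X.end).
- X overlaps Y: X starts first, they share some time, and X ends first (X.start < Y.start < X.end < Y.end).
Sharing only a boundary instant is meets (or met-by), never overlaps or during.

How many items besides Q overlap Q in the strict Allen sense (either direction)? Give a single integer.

1

Target Q = [Tue 12:00, Wed 12:00].
C [Mon 12:00, Thu 14:00] → contains → no.
D [Wed 12:00, Wed 13:00] → met-by → no.
E [Fri 00:00, Sun 13:00] → after → no.
K [Fri 13:00, Sun 00:00] → after → no.
L [Wed 10:00, Sat 16:00] → overlapped-by → counts.
R [Thu 08:00, Sat 17:00] → after → no.
U [Thu 22:00, Sat 17:00] → after → no.
V [Thu 13:00, Sat 00:00] → after → no.
W [Sat 09:00, Sat 14:00] → after → no.
Z [Thu 21:00, Fri 08:00] → after → no.
Total: 1.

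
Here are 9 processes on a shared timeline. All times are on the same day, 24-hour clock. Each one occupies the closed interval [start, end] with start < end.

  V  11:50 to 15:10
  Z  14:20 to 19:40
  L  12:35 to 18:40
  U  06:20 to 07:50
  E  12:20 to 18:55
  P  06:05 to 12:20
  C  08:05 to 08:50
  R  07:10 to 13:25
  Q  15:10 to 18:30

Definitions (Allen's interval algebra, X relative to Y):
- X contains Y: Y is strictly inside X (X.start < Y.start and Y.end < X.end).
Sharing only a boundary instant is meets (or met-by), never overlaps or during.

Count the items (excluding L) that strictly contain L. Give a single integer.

1

Target L = [12:35, 18:40].
C [08:05, 08:50] → before → no.
E [12:20, 18:55] → contains → counts.
P [06:05, 12:20] → before → no.
Q [15:10, 18:30] → during → no.
R [07:10, 13:25] → overlaps → no.
U [06:20, 07:50] → before → no.
V [11:50, 15:10] → overlaps → no.
Z [14:20, 19:40] → overlapped-by → no.
Total: 1.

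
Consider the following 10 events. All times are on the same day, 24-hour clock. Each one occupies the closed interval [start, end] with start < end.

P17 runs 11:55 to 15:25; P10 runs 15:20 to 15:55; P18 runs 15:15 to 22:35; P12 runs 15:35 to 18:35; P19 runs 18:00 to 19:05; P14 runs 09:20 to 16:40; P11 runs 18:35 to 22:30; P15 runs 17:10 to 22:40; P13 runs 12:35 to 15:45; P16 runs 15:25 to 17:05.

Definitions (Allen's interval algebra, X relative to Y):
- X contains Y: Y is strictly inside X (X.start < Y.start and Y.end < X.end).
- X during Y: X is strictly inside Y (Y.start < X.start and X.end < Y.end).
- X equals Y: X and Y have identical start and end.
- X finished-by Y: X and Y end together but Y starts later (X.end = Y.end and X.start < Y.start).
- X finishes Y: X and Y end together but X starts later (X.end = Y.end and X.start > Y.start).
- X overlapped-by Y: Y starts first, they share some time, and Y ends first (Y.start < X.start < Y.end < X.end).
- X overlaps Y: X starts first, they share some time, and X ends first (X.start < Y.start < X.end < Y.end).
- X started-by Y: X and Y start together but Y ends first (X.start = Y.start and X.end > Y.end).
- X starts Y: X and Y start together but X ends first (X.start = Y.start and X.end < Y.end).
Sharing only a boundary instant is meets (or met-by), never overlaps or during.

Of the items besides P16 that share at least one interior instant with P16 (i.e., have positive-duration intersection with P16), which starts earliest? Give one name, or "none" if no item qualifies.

P14

Target P16 = [15:25, 17:05].
P10 [15:20, 15:55] → overlaps → candidate.
P11 [18:35, 22:30] → after → excluded.
P12 [15:35, 18:35] → overlapped-by → candidate.
P13 [12:35, 15:45] → overlaps → candidate.
P14 [09:20, 16:40] → overlaps → candidate.
P15 [17:10, 22:40] → after → excluded.
P17 [11:55, 15:25] → meets → excluded.
P18 [15:15, 22:35] → contains → candidate.
P19 [18:00, 19:05] → after → excluded.
Among candidates, earliest start is 09:20 → P14.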